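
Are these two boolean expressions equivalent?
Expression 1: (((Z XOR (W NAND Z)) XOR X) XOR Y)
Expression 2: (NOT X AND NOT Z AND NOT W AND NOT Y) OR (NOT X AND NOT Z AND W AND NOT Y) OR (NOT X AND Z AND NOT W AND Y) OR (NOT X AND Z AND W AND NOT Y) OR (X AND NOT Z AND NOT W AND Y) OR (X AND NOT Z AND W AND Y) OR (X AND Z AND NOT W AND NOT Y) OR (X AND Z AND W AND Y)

Yes, they are equivalent — the two output columns agree on all 16 assignments:
X | Z | W | Y | Expression 1 | Expression 2
-------------------------------------------
0 | 0 | 0 | 0 | 1 | 1
0 | 0 | 0 | 1 | 0 | 0
0 | 0 | 1 | 0 | 1 | 1
0 | 0 | 1 | 1 | 0 | 0
0 | 1 | 0 | 0 | 0 | 0
0 | 1 | 0 | 1 | 1 | 1
0 | 1 | 1 | 0 | 1 | 1
0 | 1 | 1 | 1 | 0 | 0
1 | 0 | 0 | 0 | 0 | 0
1 | 0 | 0 | 1 | 1 | 1
1 | 0 | 1 | 0 | 0 | 0
1 | 0 | 1 | 1 | 1 | 1
1 | 1 | 0 | 0 | 1 | 1
1 | 1 | 0 | 1 | 0 | 0
1 | 1 | 1 | 0 | 0 | 0
1 | 1 | 1 | 1 | 1 | 1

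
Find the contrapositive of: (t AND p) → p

Contrapositive: NOT p → NOT (t AND p)
Note: A statement and its contrapositive are logically equivalent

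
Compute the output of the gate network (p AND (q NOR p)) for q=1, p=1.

Substituting: (1 AND (1 NOR 1))
= 0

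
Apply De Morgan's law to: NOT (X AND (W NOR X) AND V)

NOT X OR NOT (W NOR X) OR NOT V
De Morgan's: NOT(AND of terms) = OR of negations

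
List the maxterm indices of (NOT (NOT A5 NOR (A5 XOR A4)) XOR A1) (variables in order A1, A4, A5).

ΠM(3, 4, 5, 6) = (A1 OR NOT A4 OR NOT A5) AND (NOT A1 OR A4 OR A5) AND (NOT A1 OR A4 OR NOT A5) AND (NOT A1 OR NOT A4 OR A5)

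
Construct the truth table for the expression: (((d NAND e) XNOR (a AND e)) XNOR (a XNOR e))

d | a | e | Output
------------------
0 | 0 | 0 | 0
0 | 0 | 1 | 1
0 | 1 | 0 | 1
0 | 1 | 1 | 1
1 | 0 | 0 | 0
1 | 0 | 1 | 0
1 | 1 | 0 | 1
1 | 1 | 1 | 0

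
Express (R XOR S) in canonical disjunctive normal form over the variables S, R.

(NOT S AND R) OR (S AND NOT R)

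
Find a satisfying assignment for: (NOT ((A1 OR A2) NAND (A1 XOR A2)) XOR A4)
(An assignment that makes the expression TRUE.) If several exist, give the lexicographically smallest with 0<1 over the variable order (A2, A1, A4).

A2=0, A1=0, A4=1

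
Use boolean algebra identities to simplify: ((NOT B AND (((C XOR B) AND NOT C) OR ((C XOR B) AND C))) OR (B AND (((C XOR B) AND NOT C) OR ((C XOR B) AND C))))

By distribution ((E AND v) OR (E AND NOT v) = E) then distribution ((E AND v) OR (E AND NOT v) = E):
= (C XOR B)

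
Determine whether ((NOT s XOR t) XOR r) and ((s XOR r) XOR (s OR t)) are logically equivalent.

No. Counterexample: with s=0, t=0, r=0, Expression 1 = 1 but Expression 2 = 0.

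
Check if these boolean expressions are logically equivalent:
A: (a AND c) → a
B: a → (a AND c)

No, Converse is not equivalent to original (counterexample: a=1, c=0)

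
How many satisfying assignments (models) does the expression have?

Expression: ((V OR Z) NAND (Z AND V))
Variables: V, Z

Satisfying assignments: (0,0), (0,1), (1,0)
Count: 3 out of 4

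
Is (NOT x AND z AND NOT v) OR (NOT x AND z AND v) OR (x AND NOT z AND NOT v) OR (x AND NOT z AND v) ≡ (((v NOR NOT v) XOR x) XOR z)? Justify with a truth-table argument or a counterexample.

Yes, they are equivalent — the two output columns agree on all 8 assignments:
x | z | v | Expression 1 | Expression 2
---------------------------------------
0 | 0 | 0 | 0 | 0
0 | 0 | 1 | 0 | 0
0 | 1 | 0 | 1 | 1
0 | 1 | 1 | 1 | 1
1 | 0 | 0 | 1 | 1
1 | 0 | 1 | 1 | 1
1 | 1 | 0 | 0 | 0
1 | 1 | 1 | 0 | 0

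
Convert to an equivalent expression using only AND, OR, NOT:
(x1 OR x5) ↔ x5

((x1 OR x5) AND x5) OR (NOT (x1 OR x5) AND NOT x5)
(Biconditional = both true or both false)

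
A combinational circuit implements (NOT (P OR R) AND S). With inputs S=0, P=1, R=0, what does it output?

Substituting: (NOT (1 OR 0) AND 0)
= 0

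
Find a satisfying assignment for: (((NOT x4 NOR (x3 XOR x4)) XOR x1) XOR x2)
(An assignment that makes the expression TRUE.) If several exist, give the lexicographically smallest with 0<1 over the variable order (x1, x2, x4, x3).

x1=0, x2=0, x4=1, x3=1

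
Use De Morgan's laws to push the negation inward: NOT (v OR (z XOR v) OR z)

NOT v AND NOT (z XOR v) AND NOT z
De Morgan's: NOT(OR of terms) = AND of negations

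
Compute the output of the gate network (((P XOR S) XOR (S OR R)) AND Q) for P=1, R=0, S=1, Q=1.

Substituting: (((1 XOR 1) XOR (1 OR 0)) AND 1)
= 1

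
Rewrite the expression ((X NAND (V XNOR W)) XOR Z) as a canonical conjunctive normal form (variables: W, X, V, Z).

(W OR X OR V OR NOT Z) AND (W OR X OR NOT V OR NOT Z) AND (W OR NOT X OR V OR Z) AND (W OR NOT X OR NOT V OR NOT Z) AND (NOT W OR X OR V OR NOT Z) AND (NOT W OR X OR NOT V OR NOT Z) AND (NOT W OR NOT X OR V OR NOT Z) AND (NOT W OR NOT X OR NOT V OR Z)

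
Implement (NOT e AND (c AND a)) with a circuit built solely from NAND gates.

(((e NAND e) NAND ((c NAND a) NAND (c NAND a))) NAND ((e NAND e) NAND ((c NAND a) NAND (c NAND a))))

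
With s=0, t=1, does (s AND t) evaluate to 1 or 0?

Substituting: (0 AND 1)
= 0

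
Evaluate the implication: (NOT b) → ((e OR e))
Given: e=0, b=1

Antecedent (NOT b) = 0; consequent ((e OR e)) = 0.
0 → 0 = 1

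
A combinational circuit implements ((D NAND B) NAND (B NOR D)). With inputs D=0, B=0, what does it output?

Substituting: ((0 NAND 0) NAND (0 NOR 0))
= 0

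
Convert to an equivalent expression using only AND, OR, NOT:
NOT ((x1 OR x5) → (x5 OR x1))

(x1 OR x5) AND NOT (x5 OR x1)
(Negated implication: NOT(A → B) = A AND NOT B)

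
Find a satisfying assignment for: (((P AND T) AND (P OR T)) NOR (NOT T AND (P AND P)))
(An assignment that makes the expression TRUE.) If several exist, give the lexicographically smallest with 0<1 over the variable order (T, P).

T=0, P=0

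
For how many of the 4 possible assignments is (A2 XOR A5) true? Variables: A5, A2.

Satisfying assignments: (0,1), (1,0)
Count: 2 out of 4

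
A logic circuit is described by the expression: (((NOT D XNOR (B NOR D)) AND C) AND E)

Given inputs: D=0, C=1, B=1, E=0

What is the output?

Substituting: (((NOT 0 XNOR (1 NOR 0)) AND 1) AND 0)
= 0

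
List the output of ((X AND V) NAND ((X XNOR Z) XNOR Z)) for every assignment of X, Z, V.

X | Z | V | Output
------------------
0 | 0 | 0 | 1
0 | 0 | 1 | 1
0 | 1 | 0 | 1
0 | 1 | 1 | 1
1 | 0 | 0 | 1
1 | 0 | 1 | 0
1 | 1 | 0 | 1
1 | 1 | 1 | 0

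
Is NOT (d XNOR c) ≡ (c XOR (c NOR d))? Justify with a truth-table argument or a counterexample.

No. Counterexample: with c=0, d=0, Expression 1 = 0 but Expression 2 = 1.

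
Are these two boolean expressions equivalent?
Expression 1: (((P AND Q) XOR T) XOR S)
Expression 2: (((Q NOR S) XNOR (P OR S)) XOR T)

No. Counterexample: with T=0, P=0, S=0, Q=1, Expression 1 = 0 but Expression 2 = 1.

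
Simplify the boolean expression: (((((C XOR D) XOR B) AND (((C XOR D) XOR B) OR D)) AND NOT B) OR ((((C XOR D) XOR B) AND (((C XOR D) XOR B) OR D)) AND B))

By distribution ((E AND v) OR (E AND NOT v) = E) then absorption (E AND (E OR v) = E):
= ((C XOR D) XOR B)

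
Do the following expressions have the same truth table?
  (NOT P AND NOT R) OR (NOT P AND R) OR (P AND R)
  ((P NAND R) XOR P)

Yes, they are equivalent — the two output columns agree on all 4 assignments:
P | R | Expression 1 | Expression 2
-----------------------------------
0 | 0 | 1 | 1
0 | 1 | 1 | 1
1 | 0 | 0 | 0
1 | 1 | 1 | 1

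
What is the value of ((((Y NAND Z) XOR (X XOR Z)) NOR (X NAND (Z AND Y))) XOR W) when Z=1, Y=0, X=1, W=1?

Substituting: ((((0 NAND 1) XOR (1 XOR 1)) NOR (1 NAND (1 AND 0))) XOR 1)
= 1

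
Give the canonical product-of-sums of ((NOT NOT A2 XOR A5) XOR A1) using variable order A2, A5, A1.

ΠM(0, 3, 5, 6) = (A2 OR A5 OR A1) AND (A2 OR NOT A5 OR NOT A1) AND (NOT A2 OR A5 OR NOT A1) AND (NOT A2 OR NOT A5 OR A1)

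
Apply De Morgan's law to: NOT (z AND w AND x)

NOT z OR NOT w OR NOT x
De Morgan's: NOT(AND of terms) = OR of negations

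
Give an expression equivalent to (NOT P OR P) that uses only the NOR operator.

(((P NOR P) NOR P) NOR ((P NOR P) NOR P))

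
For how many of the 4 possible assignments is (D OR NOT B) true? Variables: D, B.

Satisfying assignments: (0,0), (1,0), (1,1)
Count: 3 out of 4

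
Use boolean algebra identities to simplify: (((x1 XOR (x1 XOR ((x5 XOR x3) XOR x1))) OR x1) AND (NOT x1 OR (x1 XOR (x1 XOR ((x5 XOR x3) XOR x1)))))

By distribution ((E OR v) AND (E OR NOT v) = E) then XOR self-cancellation ((E XOR v) XOR v = E):
= ((x5 XOR x3) XOR x1)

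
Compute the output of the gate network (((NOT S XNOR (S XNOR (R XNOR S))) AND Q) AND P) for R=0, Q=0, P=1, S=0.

Substituting: (((NOT 0 XNOR (0 XNOR (0 XNOR 0))) AND 0) AND 1)
= 0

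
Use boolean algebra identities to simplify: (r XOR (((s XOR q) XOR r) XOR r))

By XOR self-cancellation ((E XOR v) XOR v = E):
= ((s XOR q) XOR r)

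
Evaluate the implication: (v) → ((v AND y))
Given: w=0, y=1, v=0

Antecedent (v) = 0; consequent ((v AND y)) = 0.
0 → 0 = 1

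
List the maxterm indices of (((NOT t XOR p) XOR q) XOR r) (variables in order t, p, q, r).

ΠM(1, 2, 4, 7, 8, 11, 13, 14) = (t OR p OR q OR NOT r) AND (t OR p OR NOT q OR r) AND (t OR NOT p OR q OR r) AND (t OR NOT p OR NOT q OR NOT r) AND (NOT t OR p OR q OR r) AND (NOT t OR p OR NOT q OR NOT r) AND (NOT t OR NOT p OR q OR NOT r) AND (NOT t OR NOT p OR NOT q OR r)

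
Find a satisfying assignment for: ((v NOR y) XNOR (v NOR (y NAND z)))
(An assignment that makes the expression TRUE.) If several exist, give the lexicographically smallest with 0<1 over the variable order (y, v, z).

y=0, v=1, z=0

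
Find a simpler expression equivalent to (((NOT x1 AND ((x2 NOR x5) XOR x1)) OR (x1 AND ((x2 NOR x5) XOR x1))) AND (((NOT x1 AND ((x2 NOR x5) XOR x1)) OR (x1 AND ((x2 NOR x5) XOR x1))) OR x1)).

By absorption (E AND (E OR v) = E) then distribution ((E AND v) OR (E AND NOT v) = E):
= ((x2 NOR x5) XOR x1)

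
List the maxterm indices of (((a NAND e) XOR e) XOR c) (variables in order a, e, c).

ΠM(1, 2, 5, 7) = (a OR e OR NOT c) AND (a OR NOT e OR c) AND (NOT a OR e OR NOT c) AND (NOT a OR NOT e OR NOT c)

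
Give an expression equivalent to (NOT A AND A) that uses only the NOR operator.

(((A NOR A) NOR (A NOR A)) NOR (A NOR A))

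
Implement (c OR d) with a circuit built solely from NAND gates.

((c NAND c) NAND (d NAND d))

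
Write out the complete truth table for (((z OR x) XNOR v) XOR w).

z | x | w | v | Output
----------------------
0 | 0 | 0 | 0 | 1
0 | 0 | 0 | 1 | 0
0 | 0 | 1 | 0 | 0
0 | 0 | 1 | 1 | 1
0 | 1 | 0 | 0 | 0
0 | 1 | 0 | 1 | 1
0 | 1 | 1 | 0 | 1
0 | 1 | 1 | 1 | 0
1 | 0 | 0 | 0 | 0
1 | 0 | 0 | 1 | 1
1 | 0 | 1 | 0 | 1
1 | 0 | 1 | 1 | 0
1 | 1 | 0 | 0 | 0
1 | 1 | 0 | 1 | 1
1 | 1 | 1 | 0 | 1
1 | 1 | 1 | 1 | 0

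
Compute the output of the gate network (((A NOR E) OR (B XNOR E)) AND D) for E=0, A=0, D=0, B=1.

Substituting: (((0 NOR 0) OR (1 XNOR 0)) AND 0)
= 0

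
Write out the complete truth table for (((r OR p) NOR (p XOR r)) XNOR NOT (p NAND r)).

r | p | Output
--------------
0 | 0 | 0
0 | 1 | 1
1 | 0 | 1
1 | 1 | 0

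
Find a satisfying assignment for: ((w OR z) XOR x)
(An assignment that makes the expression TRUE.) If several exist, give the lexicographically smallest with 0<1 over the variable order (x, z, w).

x=0, z=0, w=1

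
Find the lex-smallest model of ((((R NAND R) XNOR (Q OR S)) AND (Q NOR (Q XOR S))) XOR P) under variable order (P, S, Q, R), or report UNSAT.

P=0, S=0, Q=0, R=1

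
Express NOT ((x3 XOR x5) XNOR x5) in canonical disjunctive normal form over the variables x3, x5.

(x3 AND NOT x5) OR (x3 AND x5)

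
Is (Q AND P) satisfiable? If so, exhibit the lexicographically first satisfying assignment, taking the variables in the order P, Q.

P=1, Q=1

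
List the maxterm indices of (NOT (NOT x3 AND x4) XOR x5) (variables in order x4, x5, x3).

ΠM(2, 3, 4, 7) = (x4 OR NOT x5 OR x3) AND (x4 OR NOT x5 OR NOT x3) AND (NOT x4 OR x5 OR x3) AND (NOT x4 OR NOT x5 OR NOT x3)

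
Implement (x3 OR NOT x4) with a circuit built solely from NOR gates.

((x3 NOR (x4 NOR x4)) NOR (x3 NOR (x4 NOR x4)))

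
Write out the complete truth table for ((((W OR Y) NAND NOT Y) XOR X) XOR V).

X | V | W | Y | Output
----------------------
0 | 0 | 0 | 0 | 1
0 | 0 | 0 | 1 | 1
0 | 0 | 1 | 0 | 0
0 | 0 | 1 | 1 | 1
0 | 1 | 0 | 0 | 0
0 | 1 | 0 | 1 | 0
0 | 1 | 1 | 0 | 1
0 | 1 | 1 | 1 | 0
1 | 0 | 0 | 0 | 0
1 | 0 | 0 | 1 | 0
1 | 0 | 1 | 0 | 1
1 | 0 | 1 | 1 | 0
1 | 1 | 0 | 0 | 1
1 | 1 | 0 | 1 | 1
1 | 1 | 1 | 0 | 0
1 | 1 | 1 | 1 | 1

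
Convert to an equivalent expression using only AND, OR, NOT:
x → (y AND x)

NOT x OR (y AND x)
(Implication elimination: A → B = NOT A OR B)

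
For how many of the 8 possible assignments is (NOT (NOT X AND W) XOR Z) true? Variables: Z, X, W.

Satisfying assignments: (0,0,0), (0,1,0), (0,1,1), (1,0,1)
Count: 4 out of 8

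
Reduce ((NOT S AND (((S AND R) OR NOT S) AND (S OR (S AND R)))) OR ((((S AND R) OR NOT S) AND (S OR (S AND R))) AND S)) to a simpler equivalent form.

By distribution ((E AND v) OR (E AND NOT v) = E) then distribution ((E OR v) AND (E OR NOT v) = E):
= (S AND R)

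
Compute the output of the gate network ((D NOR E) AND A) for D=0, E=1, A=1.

Substituting: ((0 NOR 1) AND 1)
= 0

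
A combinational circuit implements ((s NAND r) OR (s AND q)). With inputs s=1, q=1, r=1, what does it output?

Substituting: ((1 NAND 1) OR (1 AND 1))
= 1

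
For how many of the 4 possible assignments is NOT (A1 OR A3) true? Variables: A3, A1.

Satisfying assignments: (0,0)
Count: 1 out of 4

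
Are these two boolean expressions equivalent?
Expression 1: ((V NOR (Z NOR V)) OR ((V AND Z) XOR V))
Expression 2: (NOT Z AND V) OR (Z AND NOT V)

Yes, they are equivalent — the two output columns agree on all 4 assignments:
Z | V | Expression 1 | Expression 2
-----------------------------------
0 | 0 | 0 | 0
0 | 1 | 1 | 1
1 | 0 | 1 | 1
1 | 1 | 0 | 0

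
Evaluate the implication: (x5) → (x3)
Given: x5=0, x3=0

Antecedent (x5) = 0; consequent (x3) = 0.
0 → 0 = 1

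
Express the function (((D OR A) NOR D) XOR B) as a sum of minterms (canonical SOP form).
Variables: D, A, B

Σm(0, 3, 5, 7) = (NOT D AND NOT A AND NOT B) OR (NOT D AND A AND B) OR (D AND NOT A AND B) OR (D AND A AND B)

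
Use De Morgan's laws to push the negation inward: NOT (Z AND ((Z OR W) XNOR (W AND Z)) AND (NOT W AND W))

NOT Z OR NOT ((Z OR W) XNOR (W AND Z)) OR NOT (NOT W AND W)
De Morgan's: NOT(AND of terms) = OR of negations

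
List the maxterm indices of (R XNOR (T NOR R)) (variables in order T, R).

ΠM(0, 1, 3) = (T OR R) AND (T OR NOT R) AND (NOT T OR NOT R)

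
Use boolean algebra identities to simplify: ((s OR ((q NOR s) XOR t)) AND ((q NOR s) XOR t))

By absorption (E AND (E OR v) = E):
= ((q NOR s) XOR t)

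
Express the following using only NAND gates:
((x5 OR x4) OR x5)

((((x5 NAND x5) NAND (x4 NAND x4)) NAND ((x5 NAND x5) NAND (x4 NAND x4))) NAND (x5 NAND x5))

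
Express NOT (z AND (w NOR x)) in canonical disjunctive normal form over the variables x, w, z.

(NOT x AND NOT w AND NOT z) OR (NOT x AND w AND NOT z) OR (NOT x AND w AND z) OR (x AND NOT w AND NOT z) OR (x AND NOT w AND z) OR (x AND w AND NOT z) OR (x AND w AND z)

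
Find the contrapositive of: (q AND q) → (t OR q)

Contrapositive: NOT (t OR q) → NOT (q AND q)
Note: A statement and its contrapositive are logically equivalent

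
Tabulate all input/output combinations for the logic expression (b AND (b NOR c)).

b | c | Output
--------------
0 | 0 | 0
0 | 1 | 0
1 | 0 | 0
1 | 1 | 0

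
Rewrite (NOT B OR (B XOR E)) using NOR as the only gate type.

(((B NOR B) NOR ((((B NOR E) NOR (B NOR E)) NOR ((B NOR E) NOR (B NOR E))) NOR ((((B NOR B) NOR (E NOR E)) NOR ((B NOR B) NOR (E NOR E))) NOR (((B NOR B) NOR (E NOR E)) NOR ((B NOR B) NOR (E NOR E)))))) NOR ((B NOR B) NOR ((((B NOR E) NOR (B NOR E)) NOR ((B NOR E) NOR (B NOR E))) NOR ((((B NOR B) NOR (E NOR E)) NOR ((B NOR B) NOR (E NOR E))) NOR (((B NOR B) NOR (E NOR E)) NOR ((B NOR B) NOR (E NOR E)))))))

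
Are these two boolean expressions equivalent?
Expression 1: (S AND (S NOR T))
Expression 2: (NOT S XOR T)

No. Counterexample: with S=0, T=0, Expression 1 = 0 but Expression 2 = 1.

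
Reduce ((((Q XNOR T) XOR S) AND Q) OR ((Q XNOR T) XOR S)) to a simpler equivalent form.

By absorption (E OR (E AND v) = E):
= ((Q XNOR T) XOR S)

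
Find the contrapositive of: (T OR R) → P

Contrapositive: NOT P → NOT (T OR R)
Note: A statement and its contrapositive are logically equivalent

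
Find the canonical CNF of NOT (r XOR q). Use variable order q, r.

(q OR NOT r) AND (NOT q OR r)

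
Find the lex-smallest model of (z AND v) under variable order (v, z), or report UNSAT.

v=1, z=1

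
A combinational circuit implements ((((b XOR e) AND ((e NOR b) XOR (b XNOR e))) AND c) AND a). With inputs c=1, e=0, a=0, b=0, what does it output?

Substituting: ((((0 XOR 0) AND ((0 NOR 0) XOR (0 XNOR 0))) AND 1) AND 0)
= 0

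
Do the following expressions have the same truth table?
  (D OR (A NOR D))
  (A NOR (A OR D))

No. Counterexample: with D=1, A=0, Expression 1 = 1 but Expression 2 = 0.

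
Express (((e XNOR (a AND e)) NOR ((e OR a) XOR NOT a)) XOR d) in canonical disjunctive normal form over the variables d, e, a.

(NOT d AND e AND NOT a) OR (d AND NOT e AND NOT a) OR (d AND NOT e AND a) OR (d AND e AND a)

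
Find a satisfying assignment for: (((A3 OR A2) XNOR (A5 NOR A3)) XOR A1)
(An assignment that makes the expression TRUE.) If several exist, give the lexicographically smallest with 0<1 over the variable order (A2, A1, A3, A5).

A2=0, A1=0, A3=0, A5=1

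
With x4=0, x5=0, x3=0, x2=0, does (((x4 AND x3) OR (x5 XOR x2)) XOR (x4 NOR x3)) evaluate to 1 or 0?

Substituting: (((0 AND 0) OR (0 XOR 0)) XOR (0 NOR 0))
= 1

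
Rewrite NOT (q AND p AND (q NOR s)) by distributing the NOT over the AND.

NOT q OR NOT p OR NOT (q NOR s)
De Morgan's: NOT(AND of terms) = OR of negations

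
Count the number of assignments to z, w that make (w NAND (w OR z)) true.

Satisfying assignments: (0,0), (1,0)
Count: 2 out of 4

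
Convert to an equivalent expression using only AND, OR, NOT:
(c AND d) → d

NOT (c AND d) OR d
(Implication elimination: A → B = NOT A OR B)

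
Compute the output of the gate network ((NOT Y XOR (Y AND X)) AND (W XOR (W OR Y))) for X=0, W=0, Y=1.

Substituting: ((NOT 1 XOR (1 AND 0)) AND (0 XOR (0 OR 1)))
= 0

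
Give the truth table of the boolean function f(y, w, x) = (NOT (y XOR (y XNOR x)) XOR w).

y | w | x | Output
------------------
0 | 0 | 0 | 0
0 | 0 | 1 | 1
0 | 1 | 0 | 1
0 | 1 | 1 | 0
1 | 0 | 0 | 0
1 | 0 | 1 | 1
1 | 1 | 0 | 1
1 | 1 | 1 | 0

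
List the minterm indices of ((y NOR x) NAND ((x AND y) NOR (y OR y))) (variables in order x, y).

Σm(1, 2, 3) = (NOT x AND y) OR (x AND NOT y) OR (x AND y)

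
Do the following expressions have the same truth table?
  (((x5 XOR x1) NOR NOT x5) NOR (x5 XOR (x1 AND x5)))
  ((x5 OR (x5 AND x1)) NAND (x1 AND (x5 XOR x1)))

No. Counterexample: with x1=0, x5=1, Expression 1 = 0 but Expression 2 = 1.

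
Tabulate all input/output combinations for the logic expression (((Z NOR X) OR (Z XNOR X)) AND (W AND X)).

Z | W | X | Output
------------------
0 | 0 | 0 | 0
0 | 0 | 1 | 0
0 | 1 | 0 | 0
0 | 1 | 1 | 0
1 | 0 | 0 | 0
1 | 0 | 1 | 0
1 | 1 | 0 | 0
1 | 1 | 1 | 1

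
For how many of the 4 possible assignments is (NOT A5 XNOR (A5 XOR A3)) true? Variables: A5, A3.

Satisfying assignments: (0,1), (1,1)
Count: 2 out of 4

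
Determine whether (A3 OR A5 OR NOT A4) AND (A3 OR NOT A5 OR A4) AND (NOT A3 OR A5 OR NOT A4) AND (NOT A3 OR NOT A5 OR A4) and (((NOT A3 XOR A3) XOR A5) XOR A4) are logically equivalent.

Yes, they are equivalent — the two output columns agree on all 8 assignments:
A3 | A5 | A4 | Expression 1 | Expression 2
------------------------------------------
0 | 0 | 0 | 1 | 1
0 | 0 | 1 | 0 | 0
0 | 1 | 0 | 0 | 0
0 | 1 | 1 | 1 | 1
1 | 0 | 0 | 1 | 1
1 | 0 | 1 | 0 | 0
1 | 1 | 0 | 0 | 0
1 | 1 | 1 | 1 | 1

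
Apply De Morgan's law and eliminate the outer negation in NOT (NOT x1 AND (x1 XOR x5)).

x1 OR NOT (x1 XOR x5)
De Morgan's: NOT(AND of terms) = OR of negations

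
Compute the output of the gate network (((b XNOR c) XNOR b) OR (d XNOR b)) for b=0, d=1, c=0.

Substituting: (((0 XNOR 0) XNOR 0) OR (1 XNOR 0))
= 0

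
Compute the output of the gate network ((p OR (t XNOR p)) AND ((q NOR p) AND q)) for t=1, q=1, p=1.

Substituting: ((1 OR (1 XNOR 1)) AND ((1 NOR 1) AND 1))
= 0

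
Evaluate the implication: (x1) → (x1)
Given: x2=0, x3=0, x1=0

Antecedent (x1) = 0; consequent (x1) = 0.
0 → 0 = 1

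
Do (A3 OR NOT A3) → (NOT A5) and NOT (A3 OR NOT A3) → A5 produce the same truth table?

No, Inverse is not equivalent to original (counterexample: A5=1, A3=0, A1=0)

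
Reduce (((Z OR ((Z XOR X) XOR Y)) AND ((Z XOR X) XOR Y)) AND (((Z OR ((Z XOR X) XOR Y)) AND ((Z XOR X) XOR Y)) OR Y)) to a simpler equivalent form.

By absorption (E AND (E OR v) = E) then absorption (E AND (E OR v) = E):
= ((Z XOR X) XOR Y)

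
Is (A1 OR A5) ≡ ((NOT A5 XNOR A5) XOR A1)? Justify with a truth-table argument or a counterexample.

No. Counterexample: with A1=0, A5=1, Expression 1 = 1 but Expression 2 = 0.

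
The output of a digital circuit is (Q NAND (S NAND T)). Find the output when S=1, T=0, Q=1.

Substituting: (1 NAND (1 NAND 0))
= 0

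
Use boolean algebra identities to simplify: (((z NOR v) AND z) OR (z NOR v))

By absorption (E OR (E AND v) = E):
= (z NOR v)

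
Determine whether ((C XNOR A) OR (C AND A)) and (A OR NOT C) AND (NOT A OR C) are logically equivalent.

Yes, they are equivalent — the two output columns agree on all 4 assignments:
A | C | Expression 1 | Expression 2
-----------------------------------
0 | 0 | 1 | 1
0 | 1 | 0 | 0
1 | 0 | 0 | 0
1 | 1 | 1 | 1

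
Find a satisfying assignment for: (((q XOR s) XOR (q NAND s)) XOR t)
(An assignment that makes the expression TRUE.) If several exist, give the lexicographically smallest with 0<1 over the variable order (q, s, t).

q=0, s=0, t=0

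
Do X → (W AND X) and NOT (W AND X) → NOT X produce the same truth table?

Yes, Contrapositive is always equivalent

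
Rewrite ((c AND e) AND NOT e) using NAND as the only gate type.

((((c NAND e) NAND (c NAND e)) NAND (e NAND e)) NAND (((c NAND e) NAND (c NAND e)) NAND (e NAND e)))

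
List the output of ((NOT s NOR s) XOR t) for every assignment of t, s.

t | s | Output
--------------
0 | 0 | 0
0 | 1 | 0
1 | 0 | 1
1 | 1 | 1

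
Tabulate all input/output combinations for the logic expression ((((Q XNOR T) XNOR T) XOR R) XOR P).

Q | R | P | T | Output
----------------------
0 | 0 | 0 | 0 | 0
0 | 0 | 0 | 1 | 0
0 | 0 | 1 | 0 | 1
0 | 0 | 1 | 1 | 1
0 | 1 | 0 | 0 | 1
0 | 1 | 0 | 1 | 1
0 | 1 | 1 | 0 | 0
0 | 1 | 1 | 1 | 0
1 | 0 | 0 | 0 | 1
1 | 0 | 0 | 1 | 1
1 | 0 | 1 | 0 | 0
1 | 0 | 1 | 1 | 0
1 | 1 | 0 | 0 | 0
1 | 1 | 0 | 1 | 0
1 | 1 | 1 | 0 | 1
1 | 1 | 1 | 1 | 1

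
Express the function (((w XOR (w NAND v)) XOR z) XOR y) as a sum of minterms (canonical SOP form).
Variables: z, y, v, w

Σm(0, 2, 3, 5, 9, 12, 14, 15) = (NOT z AND NOT y AND NOT v AND NOT w) OR (NOT z AND NOT y AND v AND NOT w) OR (NOT z AND NOT y AND v AND w) OR (NOT z AND y AND NOT v AND w) OR (z AND NOT y AND NOT v AND w) OR (z AND y AND NOT v AND NOT w) OR (z AND y AND v AND NOT w) OR (z AND y AND v AND w)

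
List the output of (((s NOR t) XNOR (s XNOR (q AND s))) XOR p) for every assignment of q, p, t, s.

q | p | t | s | Output
----------------------
0 | 0 | 0 | 0 | 1
0 | 0 | 0 | 1 | 1
0 | 0 | 1 | 0 | 0
0 | 0 | 1 | 1 | 1
0 | 1 | 0 | 0 | 0
0 | 1 | 0 | 1 | 0
0 | 1 | 1 | 0 | 1
0 | 1 | 1 | 1 | 0
1 | 0 | 0 | 0 | 1
1 | 0 | 0 | 1 | 0
1 | 0 | 1 | 0 | 0
1 | 0 | 1 | 1 | 0
1 | 1 | 0 | 0 | 0
1 | 1 | 0 | 1 | 1
1 | 1 | 1 | 0 | 1
1 | 1 | 1 | 1 | 1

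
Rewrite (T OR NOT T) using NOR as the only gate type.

((T NOR (T NOR T)) NOR (T NOR (T NOR T)))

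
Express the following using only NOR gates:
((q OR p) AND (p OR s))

((((q NOR p) NOR (q NOR p)) NOR ((q NOR p) NOR (q NOR p))) NOR (((p NOR s) NOR (p NOR s)) NOR ((p NOR s) NOR (p NOR s))))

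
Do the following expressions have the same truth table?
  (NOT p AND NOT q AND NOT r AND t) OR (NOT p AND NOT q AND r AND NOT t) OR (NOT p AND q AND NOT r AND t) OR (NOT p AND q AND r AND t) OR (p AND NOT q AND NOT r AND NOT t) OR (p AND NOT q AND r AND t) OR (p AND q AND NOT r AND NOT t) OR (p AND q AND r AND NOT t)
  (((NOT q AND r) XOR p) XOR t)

Yes, they are equivalent — the two output columns agree on all 16 assignments:
p | q | r | t | Expression 1 | Expression 2
-------------------------------------------
0 | 0 | 0 | 0 | 0 | 0
0 | 0 | 0 | 1 | 1 | 1
0 | 0 | 1 | 0 | 1 | 1
0 | 0 | 1 | 1 | 0 | 0
0 | 1 | 0 | 0 | 0 | 0
0 | 1 | 0 | 1 | 1 | 1
0 | 1 | 1 | 0 | 0 | 0
0 | 1 | 1 | 1 | 1 | 1
1 | 0 | 0 | 0 | 1 | 1
1 | 0 | 0 | 1 | 0 | 0
1 | 0 | 1 | 0 | 0 | 0
1 | 0 | 1 | 1 | 1 | 1
1 | 1 | 0 | 0 | 1 | 1
1 | 1 | 0 | 1 | 0 | 0
1 | 1 | 1 | 0 | 1 | 1
1 | 1 | 1 | 1 | 0 | 0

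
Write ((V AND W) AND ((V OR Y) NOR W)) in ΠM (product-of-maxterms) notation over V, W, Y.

ΠM(0, 1, 2, 3, 4, 5, 6, 7) = (V OR W OR Y) AND (V OR W OR NOT Y) AND (V OR NOT W OR Y) AND (V OR NOT W OR NOT Y) AND (NOT V OR W OR Y) AND (NOT V OR W OR NOT Y) AND (NOT V OR NOT W OR Y) AND (NOT V OR NOT W OR NOT Y)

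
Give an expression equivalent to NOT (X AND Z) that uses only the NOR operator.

(((X NOR X) NOR (Z NOR Z)) NOR ((X NOR X) NOR (Z NOR Z)))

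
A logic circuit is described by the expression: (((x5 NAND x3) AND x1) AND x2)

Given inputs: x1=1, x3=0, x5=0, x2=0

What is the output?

Substituting: (((0 NAND 0) AND 1) AND 0)
= 0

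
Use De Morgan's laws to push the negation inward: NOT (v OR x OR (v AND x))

NOT v AND NOT x AND NOT (v AND x)
De Morgan's: NOT(OR of terms) = AND of negations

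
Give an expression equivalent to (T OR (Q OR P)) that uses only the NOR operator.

((T NOR ((Q NOR P) NOR (Q NOR P))) NOR (T NOR ((Q NOR P) NOR (Q NOR P))))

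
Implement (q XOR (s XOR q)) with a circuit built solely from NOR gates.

((((q NOR ((((s NOR q) NOR (s NOR q)) NOR ((s NOR q) NOR (s NOR q))) NOR ((((s NOR s) NOR (q NOR q)) NOR ((s NOR s) NOR (q NOR q))) NOR (((s NOR s) NOR (q NOR q)) NOR ((s NOR s) NOR (q NOR q)))))) NOR (q NOR ((((s NOR q) NOR (s NOR q)) NOR ((s NOR q) NOR (s NOR q))) NOR ((((s NOR s) NOR (q NOR q)) NOR ((s NOR s) NOR (q NOR q))) NOR (((s NOR s) NOR (q NOR q)) NOR ((s NOR s) NOR (q NOR q))))))) NOR ((q NOR ((((s NOR q) NOR (s NOR q)) NOR ((s NOR q) NOR (s NOR q))) NOR ((((s NOR s) NOR (q NOR q)) NOR ((s NOR s) NOR (q NOR q))) NOR (((s NOR s) NOR (q NOR q)) NOR ((s NOR s) NOR (q NOR q)))))) NOR (q NOR ((((s NOR q) NOR (s NOR q)) NOR ((s NOR q) NOR (s NOR q))) NOR ((((s NOR s) NOR (q NOR q)) NOR ((s NOR s) NOR (q NOR q))) NOR (((s NOR s) NOR (q NOR q)) NOR ((s NOR s) NOR (q NOR q)))))))) NOR ((((q NOR q) NOR (((((s NOR q) NOR (s NOR q)) NOR ((s NOR q) NOR (s NOR q))) NOR ((((s NOR s) NOR (q NOR q)) NOR ((s NOR s) NOR (q NOR q))) NOR (((s NOR s) NOR (q NOR q)) NOR ((s NOR s) NOR (q NOR q))))) NOR ((((s NOR q) NOR (s NOR q)) NOR ((s NOR q) NOR (s NOR q))) NOR ((((s NOR s) NOR (q NOR q)) NOR ((s NOR s) NOR (q NOR q))) NOR (((s NOR s) NOR (q NOR q)) NOR ((s NOR s) NOR (q NOR q))))))) NOR ((q NOR q) NOR (((((s NOR q) NOR (s NOR q)) NOR ((s NOR q) NOR (s NOR q))) NOR ((((s NOR s) NOR (q NOR q)) NOR ((s NOR s) NOR (q NOR q))) NOR (((s NOR s) NOR (q NOR q)) NOR ((s NOR s) NOR (q NOR q))))) NOR ((((s NOR q) NOR (s NOR q)) NOR ((s NOR q) NOR (s NOR q))) NOR ((((s NOR s) NOR (q NOR q)) NOR ((s NOR s) NOR (q NOR q))) NOR (((s NOR s) NOR (q NOR q)) NOR ((s NOR s) NOR (q NOR q)))))))) NOR (((q NOR q) NOR (((((s NOR q) NOR (s NOR q)) NOR ((s NOR q) NOR (s NOR q))) NOR ((((s NOR s) NOR (q NOR q)) NOR ((s NOR s) NOR (q NOR q))) NOR (((s NOR s) NOR (q NOR q)) NOR ((s NOR s) NOR (q NOR q))))) NOR ((((s NOR q) NOR (s NOR q)) NOR ((s NOR q) NOR (s NOR q))) NOR ((((s NOR s) NOR (q NOR q)) NOR ((s NOR s) NOR (q NOR q))) NOR (((s NOR s) NOR (q NOR q)) NOR ((s NOR s) NOR (q NOR q))))))) NOR ((q NOR q) NOR (((((s NOR q) NOR (s NOR q)) NOR ((s NOR q) NOR (s NOR q))) NOR ((((s NOR s) NOR (q NOR q)) NOR ((s NOR s) NOR (q NOR q))) NOR (((s NOR s) NOR (q NOR q)) NOR ((s NOR s) NOR (q NOR q))))) NOR ((((s NOR q) NOR (s NOR q)) NOR ((s NOR q) NOR (s NOR q))) NOR ((((s NOR s) NOR (q NOR q)) NOR ((s NOR s) NOR (q NOR q))) NOR (((s NOR s) NOR (q NOR q)) NOR ((s NOR s) NOR (q NOR q))))))))))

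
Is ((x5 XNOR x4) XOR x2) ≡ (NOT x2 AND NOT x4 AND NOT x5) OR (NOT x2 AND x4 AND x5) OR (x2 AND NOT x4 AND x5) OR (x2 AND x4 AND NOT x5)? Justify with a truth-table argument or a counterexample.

Yes, they are equivalent — the two output columns agree on all 8 assignments:
x2 | x4 | x5 | Expression 1 | Expression 2
------------------------------------------
0 | 0 | 0 | 1 | 1
0 | 0 | 1 | 0 | 0
0 | 1 | 0 | 0 | 0
0 | 1 | 1 | 1 | 1
1 | 0 | 0 | 0 | 0
1 | 0 | 1 | 1 | 1
1 | 1 | 0 | 1 | 1
1 | 1 | 1 | 0 | 0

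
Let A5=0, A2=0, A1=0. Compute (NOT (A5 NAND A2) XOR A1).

Substituting: (NOT (0 NAND 0) XOR 0)
= 0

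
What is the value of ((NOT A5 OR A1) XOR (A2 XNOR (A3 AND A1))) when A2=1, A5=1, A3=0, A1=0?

Substituting: ((NOT 1 OR 0) XOR (1 XNOR (0 AND 0)))
= 0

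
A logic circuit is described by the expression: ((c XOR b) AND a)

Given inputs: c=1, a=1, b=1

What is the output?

Substituting: ((1 XOR 1) AND 1)
= 0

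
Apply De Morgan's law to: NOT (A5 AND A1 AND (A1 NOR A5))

NOT A5 OR NOT A1 OR NOT (A1 NOR A5)
De Morgan's: NOT(AND of terms) = OR of negations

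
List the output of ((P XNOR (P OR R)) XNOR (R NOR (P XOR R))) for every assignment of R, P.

R | P | Output
--------------
0 | 0 | 1
0 | 1 | 0
1 | 0 | 1
1 | 1 | 0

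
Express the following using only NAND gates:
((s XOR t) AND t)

((((s NAND (s NAND t)) NAND (t NAND (s NAND t))) NAND t) NAND (((s NAND (s NAND t)) NAND (t NAND (s NAND t))) NAND t))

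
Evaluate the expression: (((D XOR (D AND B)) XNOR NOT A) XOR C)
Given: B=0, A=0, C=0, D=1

Substituting: (((1 XOR (1 AND 0)) XNOR NOT 0) XOR 0)
= 1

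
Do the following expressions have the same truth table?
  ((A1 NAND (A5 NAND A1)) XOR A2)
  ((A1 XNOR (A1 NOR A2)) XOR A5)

No. Counterexample: with A1=0, A5=0, A2=0, Expression 1 = 1 but Expression 2 = 0.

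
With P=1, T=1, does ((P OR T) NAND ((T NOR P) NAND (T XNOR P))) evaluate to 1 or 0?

Substituting: ((1 OR 1) NAND ((1 NOR 1) NAND (1 XNOR 1)))
= 0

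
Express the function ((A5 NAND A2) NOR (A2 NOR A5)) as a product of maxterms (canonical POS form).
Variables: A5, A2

ΠM(0, 1, 2) = (A5 OR A2) AND (A5 OR NOT A2) AND (NOT A5 OR A2)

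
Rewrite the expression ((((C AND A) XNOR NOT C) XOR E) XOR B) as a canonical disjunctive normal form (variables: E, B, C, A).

(NOT E AND NOT B AND C AND NOT A) OR (NOT E AND B AND NOT C AND NOT A) OR (NOT E AND B AND NOT C AND A) OR (NOT E AND B AND C AND A) OR (E AND NOT B AND NOT C AND NOT A) OR (E AND NOT B AND NOT C AND A) OR (E AND NOT B AND C AND A) OR (E AND B AND C AND NOT A)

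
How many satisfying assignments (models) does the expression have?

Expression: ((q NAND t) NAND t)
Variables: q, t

Satisfying assignments: (0,0), (1,0), (1,1)
Count: 3 out of 4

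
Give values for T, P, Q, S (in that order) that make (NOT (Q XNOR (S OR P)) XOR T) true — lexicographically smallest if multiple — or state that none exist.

T=0, P=0, Q=0, S=1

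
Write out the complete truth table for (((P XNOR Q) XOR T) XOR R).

P | T | Q | R | Output
----------------------
0 | 0 | 0 | 0 | 1
0 | 0 | 0 | 1 | 0
0 | 0 | 1 | 0 | 0
0 | 0 | 1 | 1 | 1
0 | 1 | 0 | 0 | 0
0 | 1 | 0 | 1 | 1
0 | 1 | 1 | 0 | 1
0 | 1 | 1 | 1 | 0
1 | 0 | 0 | 0 | 0
1 | 0 | 0 | 1 | 1
1 | 0 | 1 | 0 | 1
1 | 0 | 1 | 1 | 0
1 | 1 | 0 | 0 | 1
1 | 1 | 0 | 1 | 0
1 | 1 | 1 | 0 | 0
1 | 1 | 1 | 1 | 1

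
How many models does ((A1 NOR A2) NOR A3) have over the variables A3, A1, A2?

Satisfying assignments: (0,0,1), (0,1,0), (0,1,1)
Count: 3 out of 8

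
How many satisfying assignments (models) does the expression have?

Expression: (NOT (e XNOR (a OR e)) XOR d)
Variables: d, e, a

Satisfying assignments: (0,0,1), (1,0,0), (1,1,0), (1,1,1)
Count: 4 out of 8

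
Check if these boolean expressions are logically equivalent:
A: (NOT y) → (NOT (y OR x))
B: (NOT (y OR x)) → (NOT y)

No, Converse is not equivalent to original (counterexample: y=0, w=0, x=1)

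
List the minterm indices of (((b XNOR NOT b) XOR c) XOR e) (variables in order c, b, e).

Σm(1, 3, 4, 6) = (NOT c AND NOT b AND e) OR (NOT c AND b AND e) OR (c AND NOT b AND NOT e) OR (c AND b AND NOT e)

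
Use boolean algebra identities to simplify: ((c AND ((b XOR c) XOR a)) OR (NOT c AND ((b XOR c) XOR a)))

By distribution ((E AND v) OR (E AND NOT v) = E):
= ((b XOR c) XOR a)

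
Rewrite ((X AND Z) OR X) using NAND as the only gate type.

((((X NAND Z) NAND (X NAND Z)) NAND ((X NAND Z) NAND (X NAND Z))) NAND (X NAND X))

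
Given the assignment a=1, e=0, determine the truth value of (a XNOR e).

Substituting: (1 XNOR 0)
= 0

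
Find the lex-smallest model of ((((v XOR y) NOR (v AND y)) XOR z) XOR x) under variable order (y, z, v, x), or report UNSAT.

y=0, z=0, v=0, x=0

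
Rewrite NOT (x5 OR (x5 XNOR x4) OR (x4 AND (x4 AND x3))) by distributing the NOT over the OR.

NOT x5 AND NOT (x5 XNOR x4) AND NOT (x4 AND (x4 AND x3))
De Morgan's: NOT(OR of terms) = AND of negations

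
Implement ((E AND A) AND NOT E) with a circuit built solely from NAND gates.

((((E NAND A) NAND (E NAND A)) NAND (E NAND E)) NAND (((E NAND A) NAND (E NAND A)) NAND (E NAND E)))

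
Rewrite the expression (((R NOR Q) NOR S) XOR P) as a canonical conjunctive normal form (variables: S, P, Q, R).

(S OR P OR Q OR R) AND (S OR NOT P OR Q OR NOT R) AND (S OR NOT P OR NOT Q OR R) AND (S OR NOT P OR NOT Q OR NOT R) AND (NOT S OR P OR Q OR R) AND (NOT S OR P OR Q OR NOT R) AND (NOT S OR P OR NOT Q OR R) AND (NOT S OR P OR NOT Q OR NOT R)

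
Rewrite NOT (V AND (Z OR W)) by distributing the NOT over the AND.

NOT V OR NOT (Z OR W)
De Morgan's: NOT(AND of terms) = OR of negations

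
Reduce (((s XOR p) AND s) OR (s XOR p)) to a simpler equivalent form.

By absorption (E OR (E AND v) = E):
= (s XOR p)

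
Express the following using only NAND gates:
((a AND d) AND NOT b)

((((a NAND d) NAND (a NAND d)) NAND (b NAND b)) NAND (((a NAND d) NAND (a NAND d)) NAND (b NAND b)))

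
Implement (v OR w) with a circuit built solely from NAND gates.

((v NAND v) NAND (w NAND w))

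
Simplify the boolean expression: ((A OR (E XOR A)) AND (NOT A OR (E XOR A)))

By distribution ((E OR v) AND (E OR NOT v) = E):
= (E XOR A)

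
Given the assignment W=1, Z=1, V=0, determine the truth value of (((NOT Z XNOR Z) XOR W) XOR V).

Substituting: (((NOT 1 XNOR 1) XOR 1) XOR 0)
= 1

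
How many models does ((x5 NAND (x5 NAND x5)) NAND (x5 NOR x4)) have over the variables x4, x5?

Satisfying assignments: (0,1), (1,0), (1,1)
Count: 3 out of 4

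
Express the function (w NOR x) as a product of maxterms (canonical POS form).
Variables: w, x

ΠM(1, 2, 3) = (w OR NOT x) AND (NOT w OR x) AND (NOT w OR NOT x)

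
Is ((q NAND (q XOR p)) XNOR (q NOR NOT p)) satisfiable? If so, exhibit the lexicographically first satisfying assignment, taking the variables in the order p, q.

p=0, q=1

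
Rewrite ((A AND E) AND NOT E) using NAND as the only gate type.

((((A NAND E) NAND (A NAND E)) NAND (E NAND E)) NAND (((A NAND E) NAND (A NAND E)) NAND (E NAND E)))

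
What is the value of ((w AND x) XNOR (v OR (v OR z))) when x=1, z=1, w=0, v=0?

Substituting: ((0 AND 1) XNOR (0 OR (0 OR 1)))
= 0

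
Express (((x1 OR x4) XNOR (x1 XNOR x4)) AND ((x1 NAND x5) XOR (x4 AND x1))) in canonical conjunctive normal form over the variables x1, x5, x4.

(x1 OR x5 OR x4) AND (x1 OR x5 OR NOT x4) AND (x1 OR NOT x5 OR x4) AND (x1 OR NOT x5 OR NOT x4) AND (NOT x1 OR x5 OR x4) AND (NOT x1 OR x5 OR NOT x4) AND (NOT x1 OR NOT x5 OR x4)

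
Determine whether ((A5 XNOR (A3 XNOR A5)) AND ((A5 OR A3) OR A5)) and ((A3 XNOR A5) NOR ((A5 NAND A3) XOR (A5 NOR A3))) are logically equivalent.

No. Counterexample: with A5=0, A3=1, Expression 1 = 1 but Expression 2 = 0.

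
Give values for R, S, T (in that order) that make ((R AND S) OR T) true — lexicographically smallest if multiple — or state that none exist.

R=0, S=0, T=1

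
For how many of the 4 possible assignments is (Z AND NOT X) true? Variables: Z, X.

Satisfying assignments: (1,0)
Count: 1 out of 4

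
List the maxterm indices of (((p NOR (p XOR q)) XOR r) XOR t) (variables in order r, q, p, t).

ΠM(1, 2, 4, 6, 8, 11, 13, 15) = (r OR q OR p OR NOT t) AND (r OR q OR NOT p OR t) AND (r OR NOT q OR p OR t) AND (r OR NOT q OR NOT p OR t) AND (NOT r OR q OR p OR t) AND (NOT r OR q OR NOT p OR NOT t) AND (NOT r OR NOT q OR p OR NOT t) AND (NOT r OR NOT q OR NOT p OR NOT t)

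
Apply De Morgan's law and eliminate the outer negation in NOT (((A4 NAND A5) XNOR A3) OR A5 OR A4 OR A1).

NOT ((A4 NAND A5) XNOR A3) AND NOT A5 AND NOT A4 AND NOT A1
De Morgan's: NOT(OR of terms) = AND of negations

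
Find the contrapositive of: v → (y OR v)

Contrapositive: NOT (y OR v) → NOT v
Note: A statement and its contrapositive are logically equivalent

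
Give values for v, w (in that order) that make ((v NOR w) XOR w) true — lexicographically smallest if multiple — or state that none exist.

v=0, w=0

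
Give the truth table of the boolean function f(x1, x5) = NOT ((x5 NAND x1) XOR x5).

x1 | x5 | Output
----------------
0 | 0 | 0
0 | 1 | 1
1 | 0 | 0
1 | 1 | 0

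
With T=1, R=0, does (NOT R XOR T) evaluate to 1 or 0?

Substituting: (NOT 0 XOR 1)
= 0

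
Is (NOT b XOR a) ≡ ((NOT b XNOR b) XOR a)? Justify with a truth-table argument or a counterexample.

No. Counterexample: with a=0, b=0, Expression 1 = 1 but Expression 2 = 0.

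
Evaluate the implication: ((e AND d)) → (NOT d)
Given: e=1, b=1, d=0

Antecedent ((e AND d)) = 0; consequent (NOT d) = 1.
0 → 1 = 1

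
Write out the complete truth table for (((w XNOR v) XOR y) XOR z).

v | y | w | z | Output
----------------------
0 | 0 | 0 | 0 | 1
0 | 0 | 0 | 1 | 0
0 | 0 | 1 | 0 | 0
0 | 0 | 1 | 1 | 1
0 | 1 | 0 | 0 | 0
0 | 1 | 0 | 1 | 1
0 | 1 | 1 | 0 | 1
0 | 1 | 1 | 1 | 0
1 | 0 | 0 | 0 | 0
1 | 0 | 0 | 1 | 1
1 | 0 | 1 | 0 | 1
1 | 0 | 1 | 1 | 0
1 | 1 | 0 | 0 | 1
1 | 1 | 0 | 1 | 0
1 | 1 | 1 | 0 | 0
1 | 1 | 1 | 1 | 1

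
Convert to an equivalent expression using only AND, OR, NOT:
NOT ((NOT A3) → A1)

(NOT A3) AND NOT A1
(Negated implication: NOT(A → B) = A AND NOT B)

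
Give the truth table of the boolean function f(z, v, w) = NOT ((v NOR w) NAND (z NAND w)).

z | v | w | Output
------------------
0 | 0 | 0 | 1
0 | 0 | 1 | 0
0 | 1 | 0 | 0
0 | 1 | 1 | 0
1 | 0 | 0 | 1
1 | 0 | 1 | 0
1 | 1 | 0 | 0
1 | 1 | 1 | 0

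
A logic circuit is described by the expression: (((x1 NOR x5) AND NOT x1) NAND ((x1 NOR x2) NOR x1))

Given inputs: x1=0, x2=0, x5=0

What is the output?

Substituting: (((0 NOR 0) AND NOT 0) NAND ((0 NOR 0) NOR 0))
= 1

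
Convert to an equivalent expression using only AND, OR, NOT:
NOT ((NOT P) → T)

(NOT P) AND NOT T
(Negated implication: NOT(A → B) = A AND NOT B)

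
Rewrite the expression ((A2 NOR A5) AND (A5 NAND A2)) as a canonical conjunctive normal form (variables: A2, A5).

(A2 OR NOT A5) AND (NOT A2 OR A5) AND (NOT A2 OR NOT A5)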